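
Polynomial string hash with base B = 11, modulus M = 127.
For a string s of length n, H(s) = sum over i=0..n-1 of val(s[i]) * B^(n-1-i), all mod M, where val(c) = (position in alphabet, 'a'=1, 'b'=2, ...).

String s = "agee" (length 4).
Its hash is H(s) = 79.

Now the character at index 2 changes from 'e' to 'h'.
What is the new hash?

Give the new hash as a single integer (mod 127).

val('e') = 5, val('h') = 8
Position k = 2, exponent = n-1-k = 1
B^1 mod M = 11^1 mod 127 = 11
Delta = (8 - 5) * 11 mod 127 = 33
New hash = (79 + 33) mod 127 = 112

Answer: 112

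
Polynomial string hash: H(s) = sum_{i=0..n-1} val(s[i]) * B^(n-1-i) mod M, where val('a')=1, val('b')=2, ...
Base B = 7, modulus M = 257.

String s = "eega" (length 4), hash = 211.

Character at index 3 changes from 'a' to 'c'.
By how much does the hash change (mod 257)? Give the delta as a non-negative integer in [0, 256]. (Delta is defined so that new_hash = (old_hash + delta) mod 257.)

Answer: 2

Derivation:
Delta formula: (val(new) - val(old)) * B^(n-1-k) mod M
  val('c') - val('a') = 3 - 1 = 2
  B^(n-1-k) = 7^0 mod 257 = 1
  Delta = 2 * 1 mod 257 = 2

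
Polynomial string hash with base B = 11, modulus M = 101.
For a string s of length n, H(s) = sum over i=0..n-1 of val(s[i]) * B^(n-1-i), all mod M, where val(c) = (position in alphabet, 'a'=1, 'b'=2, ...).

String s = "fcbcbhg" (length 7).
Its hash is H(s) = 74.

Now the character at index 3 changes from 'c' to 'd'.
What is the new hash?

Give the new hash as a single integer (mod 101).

val('c') = 3, val('d') = 4
Position k = 3, exponent = n-1-k = 3
B^3 mod M = 11^3 mod 101 = 18
Delta = (4 - 3) * 18 mod 101 = 18
New hash = (74 + 18) mod 101 = 92

Answer: 92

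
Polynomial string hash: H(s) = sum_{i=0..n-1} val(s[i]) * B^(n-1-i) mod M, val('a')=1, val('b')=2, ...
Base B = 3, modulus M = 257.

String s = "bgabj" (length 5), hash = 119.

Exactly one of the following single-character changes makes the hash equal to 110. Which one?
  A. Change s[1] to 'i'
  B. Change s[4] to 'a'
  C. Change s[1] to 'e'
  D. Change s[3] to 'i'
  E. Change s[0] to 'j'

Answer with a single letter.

Option A: s[1]='g'->'i', delta=(9-7)*3^3 mod 257 = 54, hash=119+54 mod 257 = 173
Option B: s[4]='j'->'a', delta=(1-10)*3^0 mod 257 = 248, hash=119+248 mod 257 = 110 <-- target
Option C: s[1]='g'->'e', delta=(5-7)*3^3 mod 257 = 203, hash=119+203 mod 257 = 65
Option D: s[3]='b'->'i', delta=(9-2)*3^1 mod 257 = 21, hash=119+21 mod 257 = 140
Option E: s[0]='b'->'j', delta=(10-2)*3^4 mod 257 = 134, hash=119+134 mod 257 = 253

Answer: B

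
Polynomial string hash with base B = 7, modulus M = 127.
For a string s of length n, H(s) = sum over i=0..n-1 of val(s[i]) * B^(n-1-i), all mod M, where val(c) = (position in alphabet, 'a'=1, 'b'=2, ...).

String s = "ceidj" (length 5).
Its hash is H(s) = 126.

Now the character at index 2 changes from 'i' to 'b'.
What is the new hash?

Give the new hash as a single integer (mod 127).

val('i') = 9, val('b') = 2
Position k = 2, exponent = n-1-k = 2
B^2 mod M = 7^2 mod 127 = 49
Delta = (2 - 9) * 49 mod 127 = 38
New hash = (126 + 38) mod 127 = 37

Answer: 37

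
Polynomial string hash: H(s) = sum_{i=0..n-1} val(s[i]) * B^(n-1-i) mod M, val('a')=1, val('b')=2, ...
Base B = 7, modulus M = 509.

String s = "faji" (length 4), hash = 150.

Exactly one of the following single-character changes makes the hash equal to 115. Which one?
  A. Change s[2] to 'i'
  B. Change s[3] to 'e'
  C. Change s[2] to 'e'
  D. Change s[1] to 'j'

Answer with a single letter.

Option A: s[2]='j'->'i', delta=(9-10)*7^1 mod 509 = 502, hash=150+502 mod 509 = 143
Option B: s[3]='i'->'e', delta=(5-9)*7^0 mod 509 = 505, hash=150+505 mod 509 = 146
Option C: s[2]='j'->'e', delta=(5-10)*7^1 mod 509 = 474, hash=150+474 mod 509 = 115 <-- target
Option D: s[1]='a'->'j', delta=(10-1)*7^2 mod 509 = 441, hash=150+441 mod 509 = 82

Answer: C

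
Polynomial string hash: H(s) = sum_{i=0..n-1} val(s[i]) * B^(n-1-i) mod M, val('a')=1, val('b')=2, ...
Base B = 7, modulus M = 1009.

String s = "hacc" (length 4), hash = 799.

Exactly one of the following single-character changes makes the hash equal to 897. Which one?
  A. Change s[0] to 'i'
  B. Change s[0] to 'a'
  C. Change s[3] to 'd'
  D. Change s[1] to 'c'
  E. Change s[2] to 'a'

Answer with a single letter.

Answer: D

Derivation:
Option A: s[0]='h'->'i', delta=(9-8)*7^3 mod 1009 = 343, hash=799+343 mod 1009 = 133
Option B: s[0]='h'->'a', delta=(1-8)*7^3 mod 1009 = 626, hash=799+626 mod 1009 = 416
Option C: s[3]='c'->'d', delta=(4-3)*7^0 mod 1009 = 1, hash=799+1 mod 1009 = 800
Option D: s[1]='a'->'c', delta=(3-1)*7^2 mod 1009 = 98, hash=799+98 mod 1009 = 897 <-- target
Option E: s[2]='c'->'a', delta=(1-3)*7^1 mod 1009 = 995, hash=799+995 mod 1009 = 785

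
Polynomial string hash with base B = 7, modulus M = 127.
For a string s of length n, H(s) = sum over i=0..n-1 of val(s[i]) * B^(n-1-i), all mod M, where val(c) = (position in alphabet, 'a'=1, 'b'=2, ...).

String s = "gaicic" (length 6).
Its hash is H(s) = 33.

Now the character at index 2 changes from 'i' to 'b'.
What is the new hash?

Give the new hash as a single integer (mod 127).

Answer: 45

Derivation:
val('i') = 9, val('b') = 2
Position k = 2, exponent = n-1-k = 3
B^3 mod M = 7^3 mod 127 = 89
Delta = (2 - 9) * 89 mod 127 = 12
New hash = (33 + 12) mod 127 = 45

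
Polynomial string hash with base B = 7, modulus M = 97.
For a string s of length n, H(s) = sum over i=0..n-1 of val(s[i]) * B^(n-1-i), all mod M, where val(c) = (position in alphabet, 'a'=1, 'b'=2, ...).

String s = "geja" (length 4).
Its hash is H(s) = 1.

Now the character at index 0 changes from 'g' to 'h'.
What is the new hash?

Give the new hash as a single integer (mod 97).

val('g') = 7, val('h') = 8
Position k = 0, exponent = n-1-k = 3
B^3 mod M = 7^3 mod 97 = 52
Delta = (8 - 7) * 52 mod 97 = 52
New hash = (1 + 52) mod 97 = 53

Answer: 53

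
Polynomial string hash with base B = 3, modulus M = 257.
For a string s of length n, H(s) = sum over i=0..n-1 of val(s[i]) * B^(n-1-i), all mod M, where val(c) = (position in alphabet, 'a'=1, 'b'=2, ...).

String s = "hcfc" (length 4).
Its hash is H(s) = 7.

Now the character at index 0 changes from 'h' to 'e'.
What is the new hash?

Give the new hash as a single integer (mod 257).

val('h') = 8, val('e') = 5
Position k = 0, exponent = n-1-k = 3
B^3 mod M = 3^3 mod 257 = 27
Delta = (5 - 8) * 27 mod 257 = 176
New hash = (7 + 176) mod 257 = 183

Answer: 183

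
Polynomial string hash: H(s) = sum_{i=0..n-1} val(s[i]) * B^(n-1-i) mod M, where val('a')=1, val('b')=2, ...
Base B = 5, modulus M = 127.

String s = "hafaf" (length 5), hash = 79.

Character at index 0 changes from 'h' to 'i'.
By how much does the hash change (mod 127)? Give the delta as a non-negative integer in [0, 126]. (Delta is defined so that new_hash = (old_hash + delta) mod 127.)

Answer: 117

Derivation:
Delta formula: (val(new) - val(old)) * B^(n-1-k) mod M
  val('i') - val('h') = 9 - 8 = 1
  B^(n-1-k) = 5^4 mod 127 = 117
  Delta = 1 * 117 mod 127 = 117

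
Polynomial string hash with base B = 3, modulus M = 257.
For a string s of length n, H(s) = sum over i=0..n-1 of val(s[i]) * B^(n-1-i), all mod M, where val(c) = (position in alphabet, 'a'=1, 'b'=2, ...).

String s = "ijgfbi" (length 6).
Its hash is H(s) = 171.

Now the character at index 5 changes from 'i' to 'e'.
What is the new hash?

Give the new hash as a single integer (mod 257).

val('i') = 9, val('e') = 5
Position k = 5, exponent = n-1-k = 0
B^0 mod M = 3^0 mod 257 = 1
Delta = (5 - 9) * 1 mod 257 = 253
New hash = (171 + 253) mod 257 = 167

Answer: 167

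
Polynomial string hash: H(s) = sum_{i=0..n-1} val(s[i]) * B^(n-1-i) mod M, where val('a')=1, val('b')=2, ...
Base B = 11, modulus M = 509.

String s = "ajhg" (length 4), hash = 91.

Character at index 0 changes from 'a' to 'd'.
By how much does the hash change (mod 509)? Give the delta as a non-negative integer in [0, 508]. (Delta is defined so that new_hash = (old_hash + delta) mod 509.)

Delta formula: (val(new) - val(old)) * B^(n-1-k) mod M
  val('d') - val('a') = 4 - 1 = 3
  B^(n-1-k) = 11^3 mod 509 = 313
  Delta = 3 * 313 mod 509 = 430

Answer: 430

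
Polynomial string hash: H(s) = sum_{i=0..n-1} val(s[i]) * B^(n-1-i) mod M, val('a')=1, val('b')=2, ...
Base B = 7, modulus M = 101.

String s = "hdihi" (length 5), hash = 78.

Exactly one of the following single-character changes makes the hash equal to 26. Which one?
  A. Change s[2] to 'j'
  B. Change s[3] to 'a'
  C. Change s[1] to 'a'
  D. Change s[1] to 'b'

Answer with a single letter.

Answer: A

Derivation:
Option A: s[2]='i'->'j', delta=(10-9)*7^2 mod 101 = 49, hash=78+49 mod 101 = 26 <-- target
Option B: s[3]='h'->'a', delta=(1-8)*7^1 mod 101 = 52, hash=78+52 mod 101 = 29
Option C: s[1]='d'->'a', delta=(1-4)*7^3 mod 101 = 82, hash=78+82 mod 101 = 59
Option D: s[1]='d'->'b', delta=(2-4)*7^3 mod 101 = 21, hash=78+21 mod 101 = 99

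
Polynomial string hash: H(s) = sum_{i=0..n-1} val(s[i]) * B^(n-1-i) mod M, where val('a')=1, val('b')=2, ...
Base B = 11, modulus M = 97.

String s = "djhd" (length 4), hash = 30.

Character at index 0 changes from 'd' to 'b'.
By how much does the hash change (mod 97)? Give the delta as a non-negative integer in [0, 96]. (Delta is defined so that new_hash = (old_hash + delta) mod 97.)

Answer: 54

Derivation:
Delta formula: (val(new) - val(old)) * B^(n-1-k) mod M
  val('b') - val('d') = 2 - 4 = -2
  B^(n-1-k) = 11^3 mod 97 = 70
  Delta = -2 * 70 mod 97 = 54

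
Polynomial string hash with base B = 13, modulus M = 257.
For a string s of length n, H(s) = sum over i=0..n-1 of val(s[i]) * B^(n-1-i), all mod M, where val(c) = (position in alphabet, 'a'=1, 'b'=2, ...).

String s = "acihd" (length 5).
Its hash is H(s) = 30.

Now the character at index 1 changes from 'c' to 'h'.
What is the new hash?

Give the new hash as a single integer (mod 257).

val('c') = 3, val('h') = 8
Position k = 1, exponent = n-1-k = 3
B^3 mod M = 13^3 mod 257 = 141
Delta = (8 - 3) * 141 mod 257 = 191
New hash = (30 + 191) mod 257 = 221

Answer: 221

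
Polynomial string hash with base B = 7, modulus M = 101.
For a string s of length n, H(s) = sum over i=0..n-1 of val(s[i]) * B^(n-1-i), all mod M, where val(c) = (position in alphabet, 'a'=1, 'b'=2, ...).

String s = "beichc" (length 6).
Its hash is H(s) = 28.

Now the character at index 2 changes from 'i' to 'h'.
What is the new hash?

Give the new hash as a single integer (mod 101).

Answer: 89

Derivation:
val('i') = 9, val('h') = 8
Position k = 2, exponent = n-1-k = 3
B^3 mod M = 7^3 mod 101 = 40
Delta = (8 - 9) * 40 mod 101 = 61
New hash = (28 + 61) mod 101 = 89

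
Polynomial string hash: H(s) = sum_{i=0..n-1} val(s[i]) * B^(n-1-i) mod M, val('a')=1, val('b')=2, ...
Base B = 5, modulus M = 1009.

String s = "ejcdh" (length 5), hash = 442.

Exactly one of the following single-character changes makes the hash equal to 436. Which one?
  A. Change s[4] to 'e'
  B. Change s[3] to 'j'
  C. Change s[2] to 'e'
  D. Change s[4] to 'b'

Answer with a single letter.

Option A: s[4]='h'->'e', delta=(5-8)*5^0 mod 1009 = 1006, hash=442+1006 mod 1009 = 439
Option B: s[3]='d'->'j', delta=(10-4)*5^1 mod 1009 = 30, hash=442+30 mod 1009 = 472
Option C: s[2]='c'->'e', delta=(5-3)*5^2 mod 1009 = 50, hash=442+50 mod 1009 = 492
Option D: s[4]='h'->'b', delta=(2-8)*5^0 mod 1009 = 1003, hash=442+1003 mod 1009 = 436 <-- target

Answer: D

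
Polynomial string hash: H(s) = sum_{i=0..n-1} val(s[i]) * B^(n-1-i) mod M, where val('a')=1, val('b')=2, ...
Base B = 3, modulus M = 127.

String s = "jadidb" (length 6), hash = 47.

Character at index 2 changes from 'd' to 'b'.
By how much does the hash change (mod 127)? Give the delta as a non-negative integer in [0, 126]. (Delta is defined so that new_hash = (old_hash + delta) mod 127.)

Answer: 73

Derivation:
Delta formula: (val(new) - val(old)) * B^(n-1-k) mod M
  val('b') - val('d') = 2 - 4 = -2
  B^(n-1-k) = 3^3 mod 127 = 27
  Delta = -2 * 27 mod 127 = 73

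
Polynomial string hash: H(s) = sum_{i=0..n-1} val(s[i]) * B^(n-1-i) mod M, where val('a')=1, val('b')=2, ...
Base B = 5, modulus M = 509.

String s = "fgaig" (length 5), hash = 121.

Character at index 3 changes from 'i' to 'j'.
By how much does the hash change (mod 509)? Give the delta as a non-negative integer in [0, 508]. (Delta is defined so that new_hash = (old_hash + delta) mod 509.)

Answer: 5

Derivation:
Delta formula: (val(new) - val(old)) * B^(n-1-k) mod M
  val('j') - val('i') = 10 - 9 = 1
  B^(n-1-k) = 5^1 mod 509 = 5
  Delta = 1 * 5 mod 509 = 5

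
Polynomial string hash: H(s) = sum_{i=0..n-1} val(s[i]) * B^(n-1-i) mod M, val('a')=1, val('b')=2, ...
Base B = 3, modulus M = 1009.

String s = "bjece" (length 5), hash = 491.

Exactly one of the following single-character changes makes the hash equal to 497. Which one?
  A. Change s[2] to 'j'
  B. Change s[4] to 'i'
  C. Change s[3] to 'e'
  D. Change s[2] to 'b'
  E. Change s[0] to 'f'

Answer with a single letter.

Option A: s[2]='e'->'j', delta=(10-5)*3^2 mod 1009 = 45, hash=491+45 mod 1009 = 536
Option B: s[4]='e'->'i', delta=(9-5)*3^0 mod 1009 = 4, hash=491+4 mod 1009 = 495
Option C: s[3]='c'->'e', delta=(5-3)*3^1 mod 1009 = 6, hash=491+6 mod 1009 = 497 <-- target
Option D: s[2]='e'->'b', delta=(2-5)*3^2 mod 1009 = 982, hash=491+982 mod 1009 = 464
Option E: s[0]='b'->'f', delta=(6-2)*3^4 mod 1009 = 324, hash=491+324 mod 1009 = 815

Answer: C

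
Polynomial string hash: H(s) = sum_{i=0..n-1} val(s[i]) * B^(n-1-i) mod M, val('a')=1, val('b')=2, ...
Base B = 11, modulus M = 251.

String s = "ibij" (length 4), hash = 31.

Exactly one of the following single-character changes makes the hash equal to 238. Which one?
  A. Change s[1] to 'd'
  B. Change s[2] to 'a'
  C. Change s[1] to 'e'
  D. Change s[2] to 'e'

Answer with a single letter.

Answer: D

Derivation:
Option A: s[1]='b'->'d', delta=(4-2)*11^2 mod 251 = 242, hash=31+242 mod 251 = 22
Option B: s[2]='i'->'a', delta=(1-9)*11^1 mod 251 = 163, hash=31+163 mod 251 = 194
Option C: s[1]='b'->'e', delta=(5-2)*11^2 mod 251 = 112, hash=31+112 mod 251 = 143
Option D: s[2]='i'->'e', delta=(5-9)*11^1 mod 251 = 207, hash=31+207 mod 251 = 238 <-- target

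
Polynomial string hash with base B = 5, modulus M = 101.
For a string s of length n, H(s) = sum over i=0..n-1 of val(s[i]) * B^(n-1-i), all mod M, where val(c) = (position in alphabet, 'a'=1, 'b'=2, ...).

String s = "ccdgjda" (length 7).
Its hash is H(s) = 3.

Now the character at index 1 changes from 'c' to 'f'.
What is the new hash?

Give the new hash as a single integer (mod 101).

Answer: 86

Derivation:
val('c') = 3, val('f') = 6
Position k = 1, exponent = n-1-k = 5
B^5 mod M = 5^5 mod 101 = 95
Delta = (6 - 3) * 95 mod 101 = 83
New hash = (3 + 83) mod 101 = 86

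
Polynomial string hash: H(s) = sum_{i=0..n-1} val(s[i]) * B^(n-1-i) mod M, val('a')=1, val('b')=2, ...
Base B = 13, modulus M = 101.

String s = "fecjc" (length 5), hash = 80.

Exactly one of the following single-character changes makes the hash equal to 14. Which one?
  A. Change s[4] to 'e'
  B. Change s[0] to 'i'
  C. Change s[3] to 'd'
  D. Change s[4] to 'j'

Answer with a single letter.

Option A: s[4]='c'->'e', delta=(5-3)*13^0 mod 101 = 2, hash=80+2 mod 101 = 82
Option B: s[0]='f'->'i', delta=(9-6)*13^4 mod 101 = 35, hash=80+35 mod 101 = 14 <-- target
Option C: s[3]='j'->'d', delta=(4-10)*13^1 mod 101 = 23, hash=80+23 mod 101 = 2
Option D: s[4]='c'->'j', delta=(10-3)*13^0 mod 101 = 7, hash=80+7 mod 101 = 87

Answer: B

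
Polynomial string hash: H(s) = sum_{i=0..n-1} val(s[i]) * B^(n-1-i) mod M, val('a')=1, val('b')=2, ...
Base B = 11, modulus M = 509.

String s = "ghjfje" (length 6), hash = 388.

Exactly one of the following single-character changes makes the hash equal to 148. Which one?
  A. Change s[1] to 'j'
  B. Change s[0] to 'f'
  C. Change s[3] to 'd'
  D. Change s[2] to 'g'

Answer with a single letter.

Answer: A

Derivation:
Option A: s[1]='h'->'j', delta=(10-8)*11^4 mod 509 = 269, hash=388+269 mod 509 = 148 <-- target
Option B: s[0]='g'->'f', delta=(6-7)*11^5 mod 509 = 302, hash=388+302 mod 509 = 181
Option C: s[3]='f'->'d', delta=(4-6)*11^2 mod 509 = 267, hash=388+267 mod 509 = 146
Option D: s[2]='j'->'g', delta=(7-10)*11^3 mod 509 = 79, hash=388+79 mod 509 = 467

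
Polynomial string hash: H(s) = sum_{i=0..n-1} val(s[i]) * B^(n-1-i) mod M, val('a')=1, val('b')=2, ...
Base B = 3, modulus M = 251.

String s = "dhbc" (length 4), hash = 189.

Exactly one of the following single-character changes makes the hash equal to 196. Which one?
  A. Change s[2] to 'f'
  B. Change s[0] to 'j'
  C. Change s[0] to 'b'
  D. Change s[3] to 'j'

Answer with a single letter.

Answer: D

Derivation:
Option A: s[2]='b'->'f', delta=(6-2)*3^1 mod 251 = 12, hash=189+12 mod 251 = 201
Option B: s[0]='d'->'j', delta=(10-4)*3^3 mod 251 = 162, hash=189+162 mod 251 = 100
Option C: s[0]='d'->'b', delta=(2-4)*3^3 mod 251 = 197, hash=189+197 mod 251 = 135
Option D: s[3]='c'->'j', delta=(10-3)*3^0 mod 251 = 7, hash=189+7 mod 251 = 196 <-- target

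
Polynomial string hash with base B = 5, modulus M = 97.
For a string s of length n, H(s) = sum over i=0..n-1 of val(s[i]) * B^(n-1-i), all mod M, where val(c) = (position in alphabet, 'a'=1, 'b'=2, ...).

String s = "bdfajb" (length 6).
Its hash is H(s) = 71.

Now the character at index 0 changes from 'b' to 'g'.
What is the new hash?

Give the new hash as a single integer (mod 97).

Answer: 79

Derivation:
val('b') = 2, val('g') = 7
Position k = 0, exponent = n-1-k = 5
B^5 mod M = 5^5 mod 97 = 21
Delta = (7 - 2) * 21 mod 97 = 8
New hash = (71 + 8) mod 97 = 79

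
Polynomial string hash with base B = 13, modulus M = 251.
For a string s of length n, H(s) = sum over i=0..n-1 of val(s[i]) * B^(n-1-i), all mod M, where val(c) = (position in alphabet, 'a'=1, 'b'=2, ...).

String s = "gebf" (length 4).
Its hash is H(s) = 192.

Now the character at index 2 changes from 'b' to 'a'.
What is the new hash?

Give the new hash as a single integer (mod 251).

val('b') = 2, val('a') = 1
Position k = 2, exponent = n-1-k = 1
B^1 mod M = 13^1 mod 251 = 13
Delta = (1 - 2) * 13 mod 251 = 238
New hash = (192 + 238) mod 251 = 179

Answer: 179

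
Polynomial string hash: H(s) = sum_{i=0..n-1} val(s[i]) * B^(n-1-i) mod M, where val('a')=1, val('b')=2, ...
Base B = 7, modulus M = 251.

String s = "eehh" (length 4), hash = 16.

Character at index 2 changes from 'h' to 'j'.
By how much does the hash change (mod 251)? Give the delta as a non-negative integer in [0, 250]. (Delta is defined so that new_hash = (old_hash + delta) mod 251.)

Answer: 14

Derivation:
Delta formula: (val(new) - val(old)) * B^(n-1-k) mod M
  val('j') - val('h') = 10 - 8 = 2
  B^(n-1-k) = 7^1 mod 251 = 7
  Delta = 2 * 7 mod 251 = 14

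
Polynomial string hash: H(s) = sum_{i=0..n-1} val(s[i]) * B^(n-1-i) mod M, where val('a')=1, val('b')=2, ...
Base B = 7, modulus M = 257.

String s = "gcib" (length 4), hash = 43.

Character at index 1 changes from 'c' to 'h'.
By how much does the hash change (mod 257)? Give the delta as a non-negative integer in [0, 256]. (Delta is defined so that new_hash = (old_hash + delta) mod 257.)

Answer: 245

Derivation:
Delta formula: (val(new) - val(old)) * B^(n-1-k) mod M
  val('h') - val('c') = 8 - 3 = 5
  B^(n-1-k) = 7^2 mod 257 = 49
  Delta = 5 * 49 mod 257 = 245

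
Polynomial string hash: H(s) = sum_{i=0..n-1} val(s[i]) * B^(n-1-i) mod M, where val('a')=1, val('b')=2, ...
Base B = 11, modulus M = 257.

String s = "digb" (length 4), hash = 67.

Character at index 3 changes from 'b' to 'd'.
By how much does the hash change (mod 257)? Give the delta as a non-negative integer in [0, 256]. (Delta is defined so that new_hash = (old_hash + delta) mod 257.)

Delta formula: (val(new) - val(old)) * B^(n-1-k) mod M
  val('d') - val('b') = 4 - 2 = 2
  B^(n-1-k) = 11^0 mod 257 = 1
  Delta = 2 * 1 mod 257 = 2

Answer: 2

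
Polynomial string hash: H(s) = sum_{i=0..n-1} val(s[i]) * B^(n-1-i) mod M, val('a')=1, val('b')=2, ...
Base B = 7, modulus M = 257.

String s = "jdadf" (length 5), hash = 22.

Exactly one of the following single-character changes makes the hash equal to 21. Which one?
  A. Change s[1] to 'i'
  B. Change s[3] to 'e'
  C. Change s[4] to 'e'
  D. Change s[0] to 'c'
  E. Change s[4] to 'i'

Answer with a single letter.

Answer: C

Derivation:
Option A: s[1]='d'->'i', delta=(9-4)*7^3 mod 257 = 173, hash=22+173 mod 257 = 195
Option B: s[3]='d'->'e', delta=(5-4)*7^1 mod 257 = 7, hash=22+7 mod 257 = 29
Option C: s[4]='f'->'e', delta=(5-6)*7^0 mod 257 = 256, hash=22+256 mod 257 = 21 <-- target
Option D: s[0]='j'->'c', delta=(3-10)*7^4 mod 257 = 155, hash=22+155 mod 257 = 177
Option E: s[4]='f'->'i', delta=(9-6)*7^0 mod 257 = 3, hash=22+3 mod 257 = 25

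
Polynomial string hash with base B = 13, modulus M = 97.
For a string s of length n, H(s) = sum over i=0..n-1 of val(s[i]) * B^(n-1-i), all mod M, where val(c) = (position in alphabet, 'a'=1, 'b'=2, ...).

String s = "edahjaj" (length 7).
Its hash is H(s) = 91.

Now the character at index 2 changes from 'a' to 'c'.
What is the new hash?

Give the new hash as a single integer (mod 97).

val('a') = 1, val('c') = 3
Position k = 2, exponent = n-1-k = 4
B^4 mod M = 13^4 mod 97 = 43
Delta = (3 - 1) * 43 mod 97 = 86
New hash = (91 + 86) mod 97 = 80

Answer: 80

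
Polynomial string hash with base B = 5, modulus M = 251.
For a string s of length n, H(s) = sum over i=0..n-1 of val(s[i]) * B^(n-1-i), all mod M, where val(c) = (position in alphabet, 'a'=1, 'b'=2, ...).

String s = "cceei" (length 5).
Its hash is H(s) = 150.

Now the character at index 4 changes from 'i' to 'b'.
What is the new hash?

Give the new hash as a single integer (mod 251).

val('i') = 9, val('b') = 2
Position k = 4, exponent = n-1-k = 0
B^0 mod M = 5^0 mod 251 = 1
Delta = (2 - 9) * 1 mod 251 = 244
New hash = (150 + 244) mod 251 = 143

Answer: 143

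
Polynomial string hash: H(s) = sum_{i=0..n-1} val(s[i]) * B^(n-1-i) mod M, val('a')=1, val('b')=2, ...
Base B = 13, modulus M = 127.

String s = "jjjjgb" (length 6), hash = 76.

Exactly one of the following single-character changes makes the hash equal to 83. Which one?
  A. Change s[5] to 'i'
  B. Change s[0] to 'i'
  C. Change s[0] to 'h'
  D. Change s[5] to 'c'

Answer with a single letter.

Option A: s[5]='b'->'i', delta=(9-2)*13^0 mod 127 = 7, hash=76+7 mod 127 = 83 <-- target
Option B: s[0]='j'->'i', delta=(9-10)*13^5 mod 127 = 55, hash=76+55 mod 127 = 4
Option C: s[0]='j'->'h', delta=(8-10)*13^5 mod 127 = 110, hash=76+110 mod 127 = 59
Option D: s[5]='b'->'c', delta=(3-2)*13^0 mod 127 = 1, hash=76+1 mod 127 = 77

Answer: A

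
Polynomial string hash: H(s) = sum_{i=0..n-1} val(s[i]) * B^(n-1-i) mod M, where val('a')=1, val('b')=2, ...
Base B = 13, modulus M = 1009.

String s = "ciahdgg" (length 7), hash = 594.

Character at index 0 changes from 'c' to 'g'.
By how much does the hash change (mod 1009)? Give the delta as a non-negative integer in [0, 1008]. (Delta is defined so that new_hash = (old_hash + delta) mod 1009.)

Delta formula: (val(new) - val(old)) * B^(n-1-k) mod M
  val('g') - val('c') = 7 - 3 = 4
  B^(n-1-k) = 13^6 mod 1009 = 762
  Delta = 4 * 762 mod 1009 = 21

Answer: 21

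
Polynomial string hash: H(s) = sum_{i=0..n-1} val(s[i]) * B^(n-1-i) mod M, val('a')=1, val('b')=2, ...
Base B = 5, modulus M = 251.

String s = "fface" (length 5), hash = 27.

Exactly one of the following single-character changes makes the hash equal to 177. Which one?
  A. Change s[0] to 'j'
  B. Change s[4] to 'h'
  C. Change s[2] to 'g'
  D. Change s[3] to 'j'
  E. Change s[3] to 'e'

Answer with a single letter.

Answer: C

Derivation:
Option A: s[0]='f'->'j', delta=(10-6)*5^4 mod 251 = 241, hash=27+241 mod 251 = 17
Option B: s[4]='e'->'h', delta=(8-5)*5^0 mod 251 = 3, hash=27+3 mod 251 = 30
Option C: s[2]='a'->'g', delta=(7-1)*5^2 mod 251 = 150, hash=27+150 mod 251 = 177 <-- target
Option D: s[3]='c'->'j', delta=(10-3)*5^1 mod 251 = 35, hash=27+35 mod 251 = 62
Option E: s[3]='c'->'e', delta=(5-3)*5^1 mod 251 = 10, hash=27+10 mod 251 = 37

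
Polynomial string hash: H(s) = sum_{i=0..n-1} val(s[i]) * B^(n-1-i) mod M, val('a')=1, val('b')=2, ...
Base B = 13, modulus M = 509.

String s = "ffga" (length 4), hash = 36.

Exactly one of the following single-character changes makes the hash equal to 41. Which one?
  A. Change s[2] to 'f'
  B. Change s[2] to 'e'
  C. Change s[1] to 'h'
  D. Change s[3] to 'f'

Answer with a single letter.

Option A: s[2]='g'->'f', delta=(6-7)*13^1 mod 509 = 496, hash=36+496 mod 509 = 23
Option B: s[2]='g'->'e', delta=(5-7)*13^1 mod 509 = 483, hash=36+483 mod 509 = 10
Option C: s[1]='f'->'h', delta=(8-6)*13^2 mod 509 = 338, hash=36+338 mod 509 = 374
Option D: s[3]='a'->'f', delta=(6-1)*13^0 mod 509 = 5, hash=36+5 mod 509 = 41 <-- target

Answer: D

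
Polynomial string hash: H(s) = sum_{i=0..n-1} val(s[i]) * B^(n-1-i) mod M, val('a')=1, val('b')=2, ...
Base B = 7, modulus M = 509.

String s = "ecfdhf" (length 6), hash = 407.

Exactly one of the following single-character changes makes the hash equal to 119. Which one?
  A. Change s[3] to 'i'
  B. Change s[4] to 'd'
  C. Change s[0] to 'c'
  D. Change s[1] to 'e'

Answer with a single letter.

Answer: D

Derivation:
Option A: s[3]='d'->'i', delta=(9-4)*7^2 mod 509 = 245, hash=407+245 mod 509 = 143
Option B: s[4]='h'->'d', delta=(4-8)*7^1 mod 509 = 481, hash=407+481 mod 509 = 379
Option C: s[0]='e'->'c', delta=(3-5)*7^5 mod 509 = 489, hash=407+489 mod 509 = 387
Option D: s[1]='c'->'e', delta=(5-3)*7^4 mod 509 = 221, hash=407+221 mod 509 = 119 <-- target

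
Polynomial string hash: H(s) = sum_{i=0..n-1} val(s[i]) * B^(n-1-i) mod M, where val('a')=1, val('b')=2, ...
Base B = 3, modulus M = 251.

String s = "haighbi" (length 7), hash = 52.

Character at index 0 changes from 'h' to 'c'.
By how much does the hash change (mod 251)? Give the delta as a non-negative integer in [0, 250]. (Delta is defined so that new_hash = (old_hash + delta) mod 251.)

Delta formula: (val(new) - val(old)) * B^(n-1-k) mod M
  val('c') - val('h') = 3 - 8 = -5
  B^(n-1-k) = 3^6 mod 251 = 227
  Delta = -5 * 227 mod 251 = 120

Answer: 120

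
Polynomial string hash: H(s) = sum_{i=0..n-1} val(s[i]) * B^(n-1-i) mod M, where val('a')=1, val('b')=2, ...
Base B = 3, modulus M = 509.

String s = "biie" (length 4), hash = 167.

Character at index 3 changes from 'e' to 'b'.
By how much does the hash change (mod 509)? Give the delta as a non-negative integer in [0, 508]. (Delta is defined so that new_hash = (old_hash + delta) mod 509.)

Answer: 506

Derivation:
Delta formula: (val(new) - val(old)) * B^(n-1-k) mod M
  val('b') - val('e') = 2 - 5 = -3
  B^(n-1-k) = 3^0 mod 509 = 1
  Delta = -3 * 1 mod 509 = 506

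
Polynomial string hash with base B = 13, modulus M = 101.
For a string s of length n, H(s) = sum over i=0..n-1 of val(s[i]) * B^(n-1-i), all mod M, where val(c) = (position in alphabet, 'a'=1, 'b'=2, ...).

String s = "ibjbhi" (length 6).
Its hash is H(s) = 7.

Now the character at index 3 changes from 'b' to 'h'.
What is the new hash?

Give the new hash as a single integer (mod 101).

val('b') = 2, val('h') = 8
Position k = 3, exponent = n-1-k = 2
B^2 mod M = 13^2 mod 101 = 68
Delta = (8 - 2) * 68 mod 101 = 4
New hash = (7 + 4) mod 101 = 11

Answer: 11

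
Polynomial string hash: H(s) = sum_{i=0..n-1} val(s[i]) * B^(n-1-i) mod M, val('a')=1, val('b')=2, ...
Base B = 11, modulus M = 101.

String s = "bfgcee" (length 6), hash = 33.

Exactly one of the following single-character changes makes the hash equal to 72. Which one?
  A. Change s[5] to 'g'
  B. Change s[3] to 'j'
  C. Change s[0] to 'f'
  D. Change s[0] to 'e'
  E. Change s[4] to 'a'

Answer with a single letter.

Option A: s[5]='e'->'g', delta=(7-5)*11^0 mod 101 = 2, hash=33+2 mod 101 = 35
Option B: s[3]='c'->'j', delta=(10-3)*11^2 mod 101 = 39, hash=33+39 mod 101 = 72 <-- target
Option C: s[0]='b'->'f', delta=(6-2)*11^5 mod 101 = 26, hash=33+26 mod 101 = 59
Option D: s[0]='b'->'e', delta=(5-2)*11^5 mod 101 = 70, hash=33+70 mod 101 = 2
Option E: s[4]='e'->'a', delta=(1-5)*11^1 mod 101 = 57, hash=33+57 mod 101 = 90

Answer: B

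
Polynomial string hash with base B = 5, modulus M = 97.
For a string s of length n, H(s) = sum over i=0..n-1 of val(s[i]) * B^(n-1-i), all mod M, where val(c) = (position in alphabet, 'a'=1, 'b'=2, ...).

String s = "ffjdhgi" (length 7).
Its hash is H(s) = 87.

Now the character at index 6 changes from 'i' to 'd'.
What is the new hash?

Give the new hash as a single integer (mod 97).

val('i') = 9, val('d') = 4
Position k = 6, exponent = n-1-k = 0
B^0 mod M = 5^0 mod 97 = 1
Delta = (4 - 9) * 1 mod 97 = 92
New hash = (87 + 92) mod 97 = 82

Answer: 82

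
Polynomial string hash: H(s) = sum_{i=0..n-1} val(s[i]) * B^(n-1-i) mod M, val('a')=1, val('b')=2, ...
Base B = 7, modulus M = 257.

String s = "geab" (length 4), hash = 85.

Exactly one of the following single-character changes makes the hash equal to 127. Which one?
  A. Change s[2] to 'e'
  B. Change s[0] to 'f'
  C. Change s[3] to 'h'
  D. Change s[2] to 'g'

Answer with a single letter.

Option A: s[2]='a'->'e', delta=(5-1)*7^1 mod 257 = 28, hash=85+28 mod 257 = 113
Option B: s[0]='g'->'f', delta=(6-7)*7^3 mod 257 = 171, hash=85+171 mod 257 = 256
Option C: s[3]='b'->'h', delta=(8-2)*7^0 mod 257 = 6, hash=85+6 mod 257 = 91
Option D: s[2]='a'->'g', delta=(7-1)*7^1 mod 257 = 42, hash=85+42 mod 257 = 127 <-- target

Answer: D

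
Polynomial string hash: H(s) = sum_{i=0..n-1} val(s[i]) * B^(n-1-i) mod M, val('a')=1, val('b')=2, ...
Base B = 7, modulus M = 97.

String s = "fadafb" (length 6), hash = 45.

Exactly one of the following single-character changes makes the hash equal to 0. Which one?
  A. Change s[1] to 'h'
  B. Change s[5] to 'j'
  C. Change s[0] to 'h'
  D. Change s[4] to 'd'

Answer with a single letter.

Option A: s[1]='a'->'h', delta=(8-1)*7^4 mod 97 = 26, hash=45+26 mod 97 = 71
Option B: s[5]='b'->'j', delta=(10-2)*7^0 mod 97 = 8, hash=45+8 mod 97 = 53
Option C: s[0]='f'->'h', delta=(8-6)*7^5 mod 97 = 52, hash=45+52 mod 97 = 0 <-- target
Option D: s[4]='f'->'d', delta=(4-6)*7^1 mod 97 = 83, hash=45+83 mod 97 = 31

Answer: C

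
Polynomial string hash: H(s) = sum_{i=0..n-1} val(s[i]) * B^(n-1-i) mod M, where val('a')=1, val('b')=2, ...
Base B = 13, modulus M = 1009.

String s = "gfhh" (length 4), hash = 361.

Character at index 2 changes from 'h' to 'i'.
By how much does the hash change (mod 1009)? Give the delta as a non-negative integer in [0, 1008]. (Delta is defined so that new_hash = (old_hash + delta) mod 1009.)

Delta formula: (val(new) - val(old)) * B^(n-1-k) mod M
  val('i') - val('h') = 9 - 8 = 1
  B^(n-1-k) = 13^1 mod 1009 = 13
  Delta = 1 * 13 mod 1009 = 13

Answer: 13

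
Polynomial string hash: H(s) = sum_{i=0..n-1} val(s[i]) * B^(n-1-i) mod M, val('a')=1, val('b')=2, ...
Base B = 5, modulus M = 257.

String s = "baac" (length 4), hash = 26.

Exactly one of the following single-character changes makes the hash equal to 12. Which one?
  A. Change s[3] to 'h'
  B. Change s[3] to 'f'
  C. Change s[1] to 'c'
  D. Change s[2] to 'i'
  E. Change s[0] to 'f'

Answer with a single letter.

Option A: s[3]='c'->'h', delta=(8-3)*5^0 mod 257 = 5, hash=26+5 mod 257 = 31
Option B: s[3]='c'->'f', delta=(6-3)*5^0 mod 257 = 3, hash=26+3 mod 257 = 29
Option C: s[1]='a'->'c', delta=(3-1)*5^2 mod 257 = 50, hash=26+50 mod 257 = 76
Option D: s[2]='a'->'i', delta=(9-1)*5^1 mod 257 = 40, hash=26+40 mod 257 = 66
Option E: s[0]='b'->'f', delta=(6-2)*5^3 mod 257 = 243, hash=26+243 mod 257 = 12 <-- target

Answer: E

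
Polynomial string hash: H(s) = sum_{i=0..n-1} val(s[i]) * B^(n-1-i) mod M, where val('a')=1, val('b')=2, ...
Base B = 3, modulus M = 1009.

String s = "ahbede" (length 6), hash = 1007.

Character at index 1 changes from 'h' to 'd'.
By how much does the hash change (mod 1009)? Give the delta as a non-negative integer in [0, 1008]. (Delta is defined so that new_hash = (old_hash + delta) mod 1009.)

Answer: 685

Derivation:
Delta formula: (val(new) - val(old)) * B^(n-1-k) mod M
  val('d') - val('h') = 4 - 8 = -4
  B^(n-1-k) = 3^4 mod 1009 = 81
  Delta = -4 * 81 mod 1009 = 685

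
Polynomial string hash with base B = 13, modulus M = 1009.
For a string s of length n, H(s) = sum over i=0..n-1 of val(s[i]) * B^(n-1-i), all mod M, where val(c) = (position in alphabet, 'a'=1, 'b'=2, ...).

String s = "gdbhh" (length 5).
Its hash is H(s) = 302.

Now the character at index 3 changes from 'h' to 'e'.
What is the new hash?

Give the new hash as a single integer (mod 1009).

Answer: 263

Derivation:
val('h') = 8, val('e') = 5
Position k = 3, exponent = n-1-k = 1
B^1 mod M = 13^1 mod 1009 = 13
Delta = (5 - 8) * 13 mod 1009 = 970
New hash = (302 + 970) mod 1009 = 263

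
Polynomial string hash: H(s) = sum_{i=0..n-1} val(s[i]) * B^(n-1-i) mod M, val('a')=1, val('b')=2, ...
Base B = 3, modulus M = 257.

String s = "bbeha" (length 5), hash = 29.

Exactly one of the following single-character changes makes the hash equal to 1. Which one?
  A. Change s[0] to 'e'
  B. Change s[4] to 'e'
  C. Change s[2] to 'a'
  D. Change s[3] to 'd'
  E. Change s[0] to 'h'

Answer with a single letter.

Option A: s[0]='b'->'e', delta=(5-2)*3^4 mod 257 = 243, hash=29+243 mod 257 = 15
Option B: s[4]='a'->'e', delta=(5-1)*3^0 mod 257 = 4, hash=29+4 mod 257 = 33
Option C: s[2]='e'->'a', delta=(1-5)*3^2 mod 257 = 221, hash=29+221 mod 257 = 250
Option D: s[3]='h'->'d', delta=(4-8)*3^1 mod 257 = 245, hash=29+245 mod 257 = 17
Option E: s[0]='b'->'h', delta=(8-2)*3^4 mod 257 = 229, hash=29+229 mod 257 = 1 <-- target

Answer: E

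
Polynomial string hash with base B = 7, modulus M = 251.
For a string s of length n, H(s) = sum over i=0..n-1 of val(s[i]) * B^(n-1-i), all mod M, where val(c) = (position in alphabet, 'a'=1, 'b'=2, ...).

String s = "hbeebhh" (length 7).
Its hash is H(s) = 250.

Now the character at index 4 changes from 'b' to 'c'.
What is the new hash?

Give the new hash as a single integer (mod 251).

val('b') = 2, val('c') = 3
Position k = 4, exponent = n-1-k = 2
B^2 mod M = 7^2 mod 251 = 49
Delta = (3 - 2) * 49 mod 251 = 49
New hash = (250 + 49) mod 251 = 48

Answer: 48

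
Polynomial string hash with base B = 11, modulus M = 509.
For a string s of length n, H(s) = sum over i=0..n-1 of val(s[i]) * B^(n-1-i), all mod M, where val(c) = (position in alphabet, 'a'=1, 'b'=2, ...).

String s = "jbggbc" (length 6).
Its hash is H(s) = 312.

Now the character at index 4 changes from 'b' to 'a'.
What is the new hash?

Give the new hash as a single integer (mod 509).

val('b') = 2, val('a') = 1
Position k = 4, exponent = n-1-k = 1
B^1 mod M = 11^1 mod 509 = 11
Delta = (1 - 2) * 11 mod 509 = 498
New hash = (312 + 498) mod 509 = 301

Answer: 301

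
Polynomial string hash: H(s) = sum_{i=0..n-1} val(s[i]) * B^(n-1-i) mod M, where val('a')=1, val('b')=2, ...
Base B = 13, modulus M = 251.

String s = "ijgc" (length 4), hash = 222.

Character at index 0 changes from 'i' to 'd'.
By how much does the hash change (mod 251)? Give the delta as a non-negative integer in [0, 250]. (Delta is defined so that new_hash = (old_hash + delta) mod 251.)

Answer: 59

Derivation:
Delta formula: (val(new) - val(old)) * B^(n-1-k) mod M
  val('d') - val('i') = 4 - 9 = -5
  B^(n-1-k) = 13^3 mod 251 = 189
  Delta = -5 * 189 mod 251 = 59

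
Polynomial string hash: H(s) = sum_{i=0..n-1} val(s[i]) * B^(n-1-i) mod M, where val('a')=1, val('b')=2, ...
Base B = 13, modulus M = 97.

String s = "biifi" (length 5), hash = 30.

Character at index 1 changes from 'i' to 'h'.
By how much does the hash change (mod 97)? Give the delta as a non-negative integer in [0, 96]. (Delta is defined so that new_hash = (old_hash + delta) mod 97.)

Answer: 34

Derivation:
Delta formula: (val(new) - val(old)) * B^(n-1-k) mod M
  val('h') - val('i') = 8 - 9 = -1
  B^(n-1-k) = 13^3 mod 97 = 63
  Delta = -1 * 63 mod 97 = 34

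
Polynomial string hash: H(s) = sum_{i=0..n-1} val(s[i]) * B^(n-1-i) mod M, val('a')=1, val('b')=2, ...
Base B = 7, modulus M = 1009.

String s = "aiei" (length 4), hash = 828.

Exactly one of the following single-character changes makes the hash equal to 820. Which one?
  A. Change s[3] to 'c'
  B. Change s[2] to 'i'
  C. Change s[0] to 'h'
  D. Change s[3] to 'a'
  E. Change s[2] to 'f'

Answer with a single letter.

Answer: D

Derivation:
Option A: s[3]='i'->'c', delta=(3-9)*7^0 mod 1009 = 1003, hash=828+1003 mod 1009 = 822
Option B: s[2]='e'->'i', delta=(9-5)*7^1 mod 1009 = 28, hash=828+28 mod 1009 = 856
Option C: s[0]='a'->'h', delta=(8-1)*7^3 mod 1009 = 383, hash=828+383 mod 1009 = 202
Option D: s[3]='i'->'a', delta=(1-9)*7^0 mod 1009 = 1001, hash=828+1001 mod 1009 = 820 <-- target
Option E: s[2]='e'->'f', delta=(6-5)*7^1 mod 1009 = 7, hash=828+7 mod 1009 = 835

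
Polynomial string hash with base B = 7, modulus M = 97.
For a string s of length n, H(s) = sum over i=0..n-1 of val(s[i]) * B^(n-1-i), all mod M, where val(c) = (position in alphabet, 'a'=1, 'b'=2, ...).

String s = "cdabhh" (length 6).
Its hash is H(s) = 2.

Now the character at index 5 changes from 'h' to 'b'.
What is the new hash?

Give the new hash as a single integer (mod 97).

val('h') = 8, val('b') = 2
Position k = 5, exponent = n-1-k = 0
B^0 mod M = 7^0 mod 97 = 1
Delta = (2 - 8) * 1 mod 97 = 91
New hash = (2 + 91) mod 97 = 93

Answer: 93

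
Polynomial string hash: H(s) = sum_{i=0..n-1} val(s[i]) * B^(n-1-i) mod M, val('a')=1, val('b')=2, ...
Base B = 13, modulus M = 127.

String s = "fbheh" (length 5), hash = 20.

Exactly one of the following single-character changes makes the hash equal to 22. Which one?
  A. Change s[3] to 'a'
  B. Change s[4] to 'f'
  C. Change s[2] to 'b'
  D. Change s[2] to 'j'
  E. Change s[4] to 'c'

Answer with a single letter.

Answer: C

Derivation:
Option A: s[3]='e'->'a', delta=(1-5)*13^1 mod 127 = 75, hash=20+75 mod 127 = 95
Option B: s[4]='h'->'f', delta=(6-8)*13^0 mod 127 = 125, hash=20+125 mod 127 = 18
Option C: s[2]='h'->'b', delta=(2-8)*13^2 mod 127 = 2, hash=20+2 mod 127 = 22 <-- target
Option D: s[2]='h'->'j', delta=(10-8)*13^2 mod 127 = 84, hash=20+84 mod 127 = 104
Option E: s[4]='h'->'c', delta=(3-8)*13^0 mod 127 = 122, hash=20+122 mod 127 = 15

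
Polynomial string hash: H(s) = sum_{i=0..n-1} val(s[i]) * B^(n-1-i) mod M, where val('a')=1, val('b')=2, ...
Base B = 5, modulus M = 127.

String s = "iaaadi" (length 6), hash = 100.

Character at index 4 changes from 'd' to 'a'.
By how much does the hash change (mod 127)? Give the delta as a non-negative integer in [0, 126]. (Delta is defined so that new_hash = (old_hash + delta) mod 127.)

Answer: 112

Derivation:
Delta formula: (val(new) - val(old)) * B^(n-1-k) mod M
  val('a') - val('d') = 1 - 4 = -3
  B^(n-1-k) = 5^1 mod 127 = 5
  Delta = -3 * 5 mod 127 = 112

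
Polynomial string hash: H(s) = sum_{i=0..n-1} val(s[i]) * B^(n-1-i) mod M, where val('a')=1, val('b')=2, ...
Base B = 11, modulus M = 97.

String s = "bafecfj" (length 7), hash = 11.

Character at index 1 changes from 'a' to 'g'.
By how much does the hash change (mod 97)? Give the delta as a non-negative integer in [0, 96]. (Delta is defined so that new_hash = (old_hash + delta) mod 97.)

Delta formula: (val(new) - val(old)) * B^(n-1-k) mod M
  val('g') - val('a') = 7 - 1 = 6
  B^(n-1-k) = 11^5 mod 97 = 31
  Delta = 6 * 31 mod 97 = 89

Answer: 89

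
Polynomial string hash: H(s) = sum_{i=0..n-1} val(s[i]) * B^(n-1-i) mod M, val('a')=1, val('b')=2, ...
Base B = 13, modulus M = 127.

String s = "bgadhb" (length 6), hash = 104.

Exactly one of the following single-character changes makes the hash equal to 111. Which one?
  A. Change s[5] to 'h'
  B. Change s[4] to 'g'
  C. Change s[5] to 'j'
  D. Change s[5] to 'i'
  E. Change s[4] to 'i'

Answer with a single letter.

Option A: s[5]='b'->'h', delta=(8-2)*13^0 mod 127 = 6, hash=104+6 mod 127 = 110
Option B: s[4]='h'->'g', delta=(7-8)*13^1 mod 127 = 114, hash=104+114 mod 127 = 91
Option C: s[5]='b'->'j', delta=(10-2)*13^0 mod 127 = 8, hash=104+8 mod 127 = 112
Option D: s[5]='b'->'i', delta=(9-2)*13^0 mod 127 = 7, hash=104+7 mod 127 = 111 <-- target
Option E: s[4]='h'->'i', delta=(9-8)*13^1 mod 127 = 13, hash=104+13 mod 127 = 117

Answer: D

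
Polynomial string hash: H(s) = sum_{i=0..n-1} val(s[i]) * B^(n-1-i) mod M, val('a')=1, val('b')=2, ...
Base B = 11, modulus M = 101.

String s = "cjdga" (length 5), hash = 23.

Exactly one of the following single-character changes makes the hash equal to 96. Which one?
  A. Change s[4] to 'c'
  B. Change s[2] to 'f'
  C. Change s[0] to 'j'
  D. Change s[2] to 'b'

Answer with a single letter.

Option A: s[4]='a'->'c', delta=(3-1)*11^0 mod 101 = 2, hash=23+2 mod 101 = 25
Option B: s[2]='d'->'f', delta=(6-4)*11^2 mod 101 = 40, hash=23+40 mod 101 = 63
Option C: s[0]='c'->'j', delta=(10-3)*11^4 mod 101 = 73, hash=23+73 mod 101 = 96 <-- target
Option D: s[2]='d'->'b', delta=(2-4)*11^2 mod 101 = 61, hash=23+61 mod 101 = 84

Answer: C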